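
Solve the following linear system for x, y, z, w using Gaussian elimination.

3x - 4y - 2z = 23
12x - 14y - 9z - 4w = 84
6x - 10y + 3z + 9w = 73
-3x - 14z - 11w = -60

(5, -4, 4, -1)

Forward elimination on [A|b]:
R2 <- R2 - (4)*R1:  [  0   2  -1  -4  -8 ]
R3 <- R3 - (2)*R1:  [  0  -2   7   9  27 ]
R4 <- R4 - (-1)*R1:  [   0   -4  -16  -11  -37 ]
R3 <- R3 - (-1)*R2:  [  0   0   6   5  19 ]
R4 <- R4 - (-2)*R2:  [   0    0  -18  -19  -53 ]
R4 <- R4 - (-3)*R3:  [  0   0   0  -4   4 ]
Row echelon form:
[ 3  -4  -2   0  |  23 ]
[ 0   2  -1  -4  |  -8 ]
[ 0   0   6   5  |  19 ]
[ 0   0   0  -4  |   4 ]
Back-substitution:
w = (4) / -4 = -1
z = (19 - (5)*(-1)) / 6 = 4
y = (-8 - (-1)*(4) - (-4)*(-1)) / 2 = -4
x = (23 - (-4)*(-4) - (-2)*(4)) / 3 = 5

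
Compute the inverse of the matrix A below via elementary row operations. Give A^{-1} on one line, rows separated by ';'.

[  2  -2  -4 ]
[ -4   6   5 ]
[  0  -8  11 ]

Gauss-Jordan on [A | I]:
R1 <- (1/2)*R1:  [   1   -1   -2  |  1/2    0    0 ]
R2 <- R2 - (-4)*R1:  [  0   2  -3  |   2   1   0 ]
R2 <- (1/2)*R2:  [    0     1  -3/2  |     1   1/2     0 ]
R1 <- R1 - (-1)*R2:  [    1     0  -7/2  |   3/2   1/2     0 ]
R3 <- R3 - (-8)*R2:  [  0   0  -1  |   8   4   1 ]
R3 <- (1/-1)*R3:  [  0   0   1  |  -8  -4  -1 ]
R1 <- R1 - (-7/2)*R3:  [     1      0      0  |  -53/2  -27/2   -7/2 ]
R2 <- R2 - (-3/2)*R3:  [     0      1      0  |    -11  -11/2   -3/2 ]
Right block of [I | A^{-1}] is the inverse:
[ -53/2  -27/2  -7/2 ]
[   -11  -11/2  -3/2 ]
[    -8     -4    -1 ]

inverse = [-53/2 -27/2 -7/2; -11 -11/2 -3/2; -8 -4 -1]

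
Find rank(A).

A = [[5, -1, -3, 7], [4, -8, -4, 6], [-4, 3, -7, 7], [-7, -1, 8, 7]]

rank(A) = 4

Row reduction:
R2 <- R2 - (4/5)*R1:  [     0  -36/5   -8/5    2/5 ]
R3 <- R3 - (-4/5)*R1:  [     0   11/5  -47/5   63/5 ]
R4 <- R4 - (-7/5)*R1:  [     0  -12/5   19/5   84/5 ]
R3 <- R3 - (-11/36)*R2:  [      0       0   -89/9  229/18 ]
R4 <- R4 - (1/3)*R2:  [    0     0  13/3  50/3 ]
R4 <- R4 - (-39/89)*R3:  [        0         0         0  3959/178 ]
Row echelon form:
[ 5     -1     -3         7 ]
[ 0  -36/5   -8/5       2/5 ]
[ 0      0  -89/9    229/18 ]
[ 0      0      0  3959/178 ]
Nonzero rows / pivot columns: 4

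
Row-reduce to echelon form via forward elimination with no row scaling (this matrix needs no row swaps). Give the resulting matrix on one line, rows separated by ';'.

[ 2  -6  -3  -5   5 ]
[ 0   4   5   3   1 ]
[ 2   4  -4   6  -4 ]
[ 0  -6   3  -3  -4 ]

REF = [2 -6 -3 -5 5; 0 4 5 3 1; 0 0 -27/2 7/2 -23/2; 0 0 0 38/9 -103/9]

Forward elimination:
R3 <- R3 - (1)*R1:  [  0  10  -1  11  -9 ]
R3 <- R3 - (5/2)*R2:  [     0      0  -27/2    7/2  -23/2 ]
R4 <- R4 - (-3/2)*R2:  [    0     0  21/2   3/2  -5/2 ]
R4 <- R4 - (-7/9)*R3:  [      0       0       0    38/9  -103/9 ]
Row echelon form:
[ 2  -6     -3    -5       5 ]
[ 0   4      5     3       1 ]
[ 0   0  -27/2   7/2   -23/2 ]
[ 0   0      0  38/9  -103/9 ]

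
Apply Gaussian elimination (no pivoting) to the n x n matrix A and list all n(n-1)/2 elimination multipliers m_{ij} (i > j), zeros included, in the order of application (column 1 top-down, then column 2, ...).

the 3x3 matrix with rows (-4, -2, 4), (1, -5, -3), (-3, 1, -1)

Forward elimination:
R2 <- R2 - (-1/4)*R1:  [     0  -11/2     -2 ]
R3 <- R3 - (3/4)*R1:  [   0  5/2   -4 ]
R3 <- R3 - (-5/11)*R2:  [      0       0  -54/11 ]
Multipliers (in order of application): m_{21} = -1/4, m_{31} = 3/4, m_{32} = -5/11

multipliers: -1/4, 3/4, -5/11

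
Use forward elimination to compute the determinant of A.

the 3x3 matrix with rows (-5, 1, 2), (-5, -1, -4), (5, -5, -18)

det(A) = -40

Forward elimination:
R2 <- R2 - (1)*R1:  [  0  -2  -6 ]
R3 <- R3 - (-1)*R1:  [   0   -4  -16 ]
R3 <- R3 - (2)*R2:  [  0   0  -4 ]
Upper-triangular form:
[ -5   1   2 ]
[  0  -2  -6 ]
[  0   0  -4 ]
det(A) = (-1)^0 * (-5) * (-2) * (-4) = -40  (0 row swaps -> sign +1)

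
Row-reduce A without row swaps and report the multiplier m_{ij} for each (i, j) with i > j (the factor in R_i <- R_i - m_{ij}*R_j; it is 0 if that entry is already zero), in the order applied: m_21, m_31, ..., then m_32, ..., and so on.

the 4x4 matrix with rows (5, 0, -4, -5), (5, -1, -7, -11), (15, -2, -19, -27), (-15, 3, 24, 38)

Forward elimination:
R2 <- R2 - (1)*R1:  [  0  -1  -3  -6 ]
R3 <- R3 - (3)*R1:  [   0   -2   -7  -12 ]
R4 <- R4 - (-3)*R1:  [  0   3  12  23 ]
R3 <- R3 - (2)*R2:  [  0   0  -1   0 ]
R4 <- R4 - (-3)*R2:  [ 0  0  3  5 ]
R4 <- R4 - (-3)*R3:  [ 0  0  0  5 ]
Multipliers (in order of application): m_{21} = 1, m_{31} = 3, m_{41} = -3, m_{32} = 2, m_{42} = -3, m_{43} = -3

multipliers: 1, 3, -3, 2, -3, -3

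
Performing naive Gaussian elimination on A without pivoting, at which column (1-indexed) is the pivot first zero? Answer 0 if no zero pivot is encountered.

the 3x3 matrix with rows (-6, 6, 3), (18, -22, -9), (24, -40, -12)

first zero-pivot column = 3

Naive forward elimination:
R2 <- R2 - (-3)*R1:  [  0  -4   0 ]
R3 <- R3 - (-4)*R1:  [   0  -16    0 ]
R3 <- R3 - (4)*R2:  [ 0  0  0 ]
Matrix at this point:
[ -6   6  3 ]
[  0  -4  0 ]
[  0   0  0 ]
Pivot entry (3,3) in the last row is zero and there are no rows below to swap with -> zero pivot in column 3 (A is singular).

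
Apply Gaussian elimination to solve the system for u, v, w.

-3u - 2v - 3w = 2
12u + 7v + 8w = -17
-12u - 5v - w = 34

Forward elimination on [A|b]:
R2 <- R2 - (-4)*R1:  [  0  -1  -4  -9 ]
R3 <- R3 - (4)*R1:  [  0   3  11  26 ]
R3 <- R3 - (-3)*R2:  [  0   0  -1  -1 ]
Row echelon form:
[ -3  -2  -3  |   2 ]
[  0  -1  -4  |  -9 ]
[  0   0  -1  |  -1 ]
Back-substitution:
w = (-1) / -1 = 1
v = (-9 - (-4)*(1)) / -1 = 5
u = (2 - (-2)*(5) - (-3)*(1)) / -3 = -5

(-5, 5, 1)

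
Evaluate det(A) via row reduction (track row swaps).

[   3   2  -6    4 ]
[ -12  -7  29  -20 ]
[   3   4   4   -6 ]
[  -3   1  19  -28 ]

Forward elimination:
R2 <- R2 - (-4)*R1:  [  0   1   5  -4 ]
R3 <- R3 - (1)*R1:  [   0    2   10  -10 ]
R4 <- R4 - (-1)*R1:  [   0    3   13  -24 ]
R3 <- R3 - (2)*R2:  [  0   0   0  -2 ]
R4 <- R4 - (3)*R2:  [   0    0   -2  -12 ]
R3 <-> R4   (pivot in column 3 was zero)
[ 3  2  -6    4 ]
[ 0  1   5   -4 ]
[ 0  0  -2  -12 ]
[ 0  0   0   -2 ]
Upper-triangular form:
[ 3  2  -6    4 ]
[ 0  1   5   -4 ]
[ 0  0  -2  -12 ]
[ 0  0   0   -2 ]
det(A) = (-1)^1 * (3) * (1) * (-2) * (-2) = -12  (1 row swap -> sign -1)

det(A) = -12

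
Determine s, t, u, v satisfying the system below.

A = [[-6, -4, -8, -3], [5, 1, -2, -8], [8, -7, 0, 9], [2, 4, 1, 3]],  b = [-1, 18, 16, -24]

(1, -5, 3, -3)

Forward elimination on [A|b]:
R2 <- R2 - (-5/6)*R1:  [     0   -7/3  -26/3  -21/2  103/6 ]
R3 <- R3 - (-4/3)*R1:  [     0  -37/3  -32/3      5   44/3 ]
R4 <- R4 - (-1/3)*R1:  [     0    8/3   -5/3      2  -73/3 ]
R3 <- R3 - (37/7)*R2:  [        0         0     246/7     121/2  -1065/14 ]
R4 <- R4 - (-8/7)*R2:  [     0      0  -81/7    -10  -33/7 ]
R4 <- R4 - (-27/82)*R3:  [         0          0          0   1627/164  -4881/164 ]
Row echelon form:
[ -6    -4     -8        -3  |         -1 ]
[  0  -7/3  -26/3     -21/2  |      103/6 ]
[  0     0  246/7     121/2  |   -1065/14 ]
[  0     0      0  1627/164  |  -4881/164 ]
Back-substitution:
v = (-4881/164) / (1627/164) = -3
u = (-1065/14 - (121/2)*(-3)) / (246/7) = 3
t = (103/6 - (-26/3)*(3) - (-21/2)*(-3)) / (-7/3) = -5
s = (-1 - (-4)*(-5) - (-8)*(3) - (-3)*(-3)) / -6 = 1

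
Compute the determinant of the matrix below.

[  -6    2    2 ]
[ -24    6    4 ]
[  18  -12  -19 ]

Forward elimination:
R2 <- R2 - (4)*R1:  [  0  -2  -4 ]
R3 <- R3 - (-3)*R1:  [   0   -6  -13 ]
R3 <- R3 - (3)*R2:  [  0   0  -1 ]
Upper-triangular form:
[ -6   2   2 ]
[  0  -2  -4 ]
[  0   0  -1 ]
det(A) = (-1)^0 * (-6) * (-2) * (-1) = -12  (0 row swaps -> sign +1)

det(A) = -12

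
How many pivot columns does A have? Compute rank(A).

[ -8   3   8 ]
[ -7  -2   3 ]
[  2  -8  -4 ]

rank(A) = 3

Row reduction:
R2 <- R2 - (7/8)*R1:  [     0  -37/8     -4 ]
R3 <- R3 - (-1/4)*R1:  [     0  -29/4     -2 ]
R3 <- R3 - (58/37)*R2:  [      0       0  158/37 ]
Row echelon form:
[ -8      3       8 ]
[  0  -37/8      -4 ]
[  0      0  158/37 ]
Nonzero rows / pivot columns: 3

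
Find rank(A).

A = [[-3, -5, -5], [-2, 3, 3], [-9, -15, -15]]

Row reduction:
R2 <- R2 - (2/3)*R1:  [    0  19/3  19/3 ]
R3 <- R3 - (3)*R1:  [ 0  0  0 ]
Row echelon form:
[ -3    -5    -5 ]
[  0  19/3  19/3 ]
[  0     0     0 ]
Nonzero rows / pivot columns: 2

rank(A) = 2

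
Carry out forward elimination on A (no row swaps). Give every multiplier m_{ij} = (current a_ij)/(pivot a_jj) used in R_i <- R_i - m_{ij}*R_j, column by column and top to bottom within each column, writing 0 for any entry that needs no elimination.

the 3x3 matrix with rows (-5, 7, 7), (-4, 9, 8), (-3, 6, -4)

Forward elimination:
R2 <- R2 - (4/5)*R1:  [    0  17/5  12/5 ]
R3 <- R3 - (3/5)*R1:  [     0    9/5  -41/5 ]
R3 <- R3 - (9/17)*R2:  [       0        0  -161/17 ]
Multipliers (in order of application): m_{21} = 4/5, m_{31} = 3/5, m_{32} = 9/17

multipliers: 4/5, 3/5, 9/17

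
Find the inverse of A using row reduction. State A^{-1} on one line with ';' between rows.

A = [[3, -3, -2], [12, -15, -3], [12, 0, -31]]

inverse = [155/9 -31/9 -7/9; 112/9 -23/9 -5/9; 20/3 -4/3 -1/3]

Gauss-Jordan on [A | I]:
R1 <- (1/3)*R1:  [    1    -1  -2/3  |   1/3     0     0 ]
R2 <- R2 - (12)*R1:  [  0  -3   5  |  -4   1   0 ]
R3 <- R3 - (12)*R1:  [   0   12  -23  |   -4    0    1 ]
R2 <- (1/-3)*R2:  [    0     1  -5/3  |   4/3  -1/3     0 ]
R1 <- R1 - (-1)*R2:  [    1     0  -7/3  |   5/3  -1/3     0 ]
R3 <- R3 - (12)*R2:  [   0    0   -3  |  -20    4    1 ]
R3 <- (1/-3)*R3:  [    0     0     1  |  20/3  -4/3  -1/3 ]
R1 <- R1 - (-7/3)*R3:  [     1      0      0  |  155/9  -31/9   -7/9 ]
R2 <- R2 - (-5/3)*R3:  [     0      1      0  |  112/9  -23/9   -5/9 ]
Right block of [I | A^{-1}] is the inverse:
[ 155/9  -31/9  -7/9 ]
[ 112/9  -23/9  -5/9 ]
[  20/3   -4/3  -1/3 ]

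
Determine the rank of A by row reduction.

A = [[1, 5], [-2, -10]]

rank(A) = 1

Row reduction:
R2 <- R2 - (-2)*R1:  [ 0  0 ]
Row echelon form:
[ 1  5 ]
[ 0  0 ]
Nonzero rows / pivot columns: 1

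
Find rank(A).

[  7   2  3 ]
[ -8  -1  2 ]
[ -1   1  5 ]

Row reduction:
R2 <- R2 - (-8/7)*R1:  [    0   9/7  38/7 ]
R3 <- R3 - (-1/7)*R1:  [    0   9/7  38/7 ]
R3 <- R3 - (1)*R2:  [ 0  0  0 ]
Row echelon form:
[ 7    2     3 ]
[ 0  9/7  38/7 ]
[ 0    0     0 ]
Nonzero rows / pivot columns: 2

rank(A) = 2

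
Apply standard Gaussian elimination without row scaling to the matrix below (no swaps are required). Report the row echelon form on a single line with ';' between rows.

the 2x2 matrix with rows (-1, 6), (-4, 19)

Forward elimination:
R2 <- R2 - (4)*R1:  [  0  -5 ]
Row echelon form:
[ -1   6 ]
[  0  -5 ]

REF = [-1 6; 0 -5]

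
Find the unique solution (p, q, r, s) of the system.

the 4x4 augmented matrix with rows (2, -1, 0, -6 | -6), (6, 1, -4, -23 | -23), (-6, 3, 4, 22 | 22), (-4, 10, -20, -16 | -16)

(0, 0, 0, 1)

Forward elimination on [A|b]:
R2 <- R2 - (3)*R1:  [  0   4  -4  -5  -5 ]
R3 <- R3 - (-3)*R1:  [ 0  0  4  4  4 ]
R4 <- R4 - (-2)*R1:  [   0    8  -20  -28  -28 ]
R4 <- R4 - (2)*R2:  [   0    0  -12  -18  -18 ]
R4 <- R4 - (-3)*R3:  [  0   0   0  -6  -6 ]
Row echelon form:
[ 2  -1   0  -6  |  -6 ]
[ 0   4  -4  -5  |  -5 ]
[ 0   0   4   4  |   4 ]
[ 0   0   0  -6  |  -6 ]
Back-substitution:
s = (-6) / -6 = 1
r = (4 - (4)*(1)) / 4 = 0
q = (-5 - (-4)*(0) - (-5)*(1)) / 4 = 0
p = (-6 - (-1)*(0) - (-6)*(1)) / 2 = 0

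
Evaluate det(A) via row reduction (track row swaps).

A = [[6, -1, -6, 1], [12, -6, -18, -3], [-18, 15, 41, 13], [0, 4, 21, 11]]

Forward elimination:
R2 <- R2 - (2)*R1:  [  0  -4  -6  -5 ]
R3 <- R3 - (-3)*R1:  [  0  12  23  16 ]
R3 <- R3 - (-3)*R2:  [ 0  0  5  1 ]
R4 <- R4 - (-1)*R2:  [  0   0  15   6 ]
R4 <- R4 - (3)*R3:  [ 0  0  0  3 ]
Upper-triangular form:
[ 6  -1  -6   1 ]
[ 0  -4  -6  -5 ]
[ 0   0   5   1 ]
[ 0   0   0   3 ]
det(A) = (-1)^0 * (6) * (-4) * (5) * (3) = -360  (0 row swaps -> sign +1)

det(A) = -360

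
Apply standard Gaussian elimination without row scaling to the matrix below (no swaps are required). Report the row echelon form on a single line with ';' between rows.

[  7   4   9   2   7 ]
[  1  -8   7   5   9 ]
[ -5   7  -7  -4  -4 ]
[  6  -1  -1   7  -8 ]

REF = [7 4 9 2 7; 0 -60/7 40/7 33/7 8; 0 0 6 57/20 51/5; 0 0 0 1007/120 17/10]

Forward elimination:
R2 <- R2 - (1/7)*R1:  [     0  -60/7   40/7   33/7      8 ]
R3 <- R3 - (-5/7)*R1:  [     0   69/7   -4/7  -18/7      1 ]
R4 <- R4 - (6/7)*R1:  [     0  -31/7  -61/7   37/7    -14 ]
R3 <- R3 - (-23/20)*R2:  [     0      0      6  57/20   51/5 ]
R4 <- R4 - (31/60)*R2:  [       0        0    -35/3    57/20  -272/15 ]
R4 <- R4 - (-35/18)*R3:  [        0         0         0  1007/120     17/10 ]
Row echelon form:
[ 7      4     9         2      7 ]
[ 0  -60/7  40/7      33/7      8 ]
[ 0      0     6     57/20   51/5 ]
[ 0      0     0  1007/120  17/10 ]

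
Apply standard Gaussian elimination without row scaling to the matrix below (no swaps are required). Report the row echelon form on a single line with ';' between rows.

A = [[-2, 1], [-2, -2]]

REF = [-2 1; 0 -3]

Forward elimination:
R2 <- R2 - (1)*R1:  [  0  -3 ]
Row echelon form:
[ -2   1 ]
[  0  -3 ]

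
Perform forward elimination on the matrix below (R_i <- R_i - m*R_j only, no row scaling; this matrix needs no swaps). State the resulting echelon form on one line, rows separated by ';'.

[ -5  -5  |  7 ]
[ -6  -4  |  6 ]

REF = [-5 -5 7; 0 2 -12/5]

Forward elimination:
R2 <- R2 - (6/5)*R1:  [     0      2  -12/5 ]
Row echelon form:
[ -5  -5  |      7 ]
[  0   2  |  -12/5 ]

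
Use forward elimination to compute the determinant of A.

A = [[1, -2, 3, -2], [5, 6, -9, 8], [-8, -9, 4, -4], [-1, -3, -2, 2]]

det(A) = -10

Forward elimination:
R2 <- R2 - (5)*R1:  [   0   16  -24   18 ]
R3 <- R3 - (-8)*R1:  [   0  -25   28  -20 ]
R4 <- R4 - (-1)*R1:  [  0  -5   1   0 ]
R3 <- R3 - (-25/16)*R2:  [     0      0  -19/2   65/8 ]
R4 <- R4 - (-5/16)*R2:  [     0      0  -13/2   45/8 ]
R4 <- R4 - (13/19)*R3:  [    0     0     0  5/76 ]
Upper-triangular form:
[ 1  -2      3    -2 ]
[ 0  16    -24    18 ]
[ 0   0  -19/2  65/8 ]
[ 0   0      0  5/76 ]
det(A) = (-1)^0 * (1) * (16) * (-19/2) * (5/76) = -10  (0 row swaps -> sign +1)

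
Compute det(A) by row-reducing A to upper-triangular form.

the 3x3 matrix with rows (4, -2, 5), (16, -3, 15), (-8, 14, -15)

Forward elimination:
R2 <- R2 - (4)*R1:  [  0   5  -5 ]
R3 <- R3 - (-2)*R1:  [  0  10  -5 ]
R3 <- R3 - (2)*R2:  [ 0  0  5 ]
Upper-triangular form:
[ 4  -2   5 ]
[ 0   5  -5 ]
[ 0   0   5 ]
det(A) = (-1)^0 * (4) * (5) * (5) = 100  (0 row swaps -> sign +1)

det(A) = 100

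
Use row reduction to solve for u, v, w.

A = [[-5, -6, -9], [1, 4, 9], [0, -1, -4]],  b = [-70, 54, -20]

Forward elimination on [A|b]:
R2 <- R2 - (-1/5)*R1:  [    0  14/5  36/5    40 ]
R3 <- R3 - (-5/14)*R2:  [     0      0  -10/7  -40/7 ]
Row echelon form:
[ -5    -6     -9  |    -70 ]
[  0  14/5   36/5  |     40 ]
[  0     0  -10/7  |  -40/7 ]
Back-substitution:
w = (-40/7) / (-10/7) = 4
v = (40 - (36/5)*(4)) / (14/5) = 4
u = (-70 - (-6)*(4) - (-9)*(4)) / -5 = 2

(2, 4, 4)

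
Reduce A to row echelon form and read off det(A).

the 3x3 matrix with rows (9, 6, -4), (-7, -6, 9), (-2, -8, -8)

det(A) = 460

Forward elimination:
R2 <- R2 - (-7/9)*R1:  [    0  -4/3  53/9 ]
R3 <- R3 - (-2/9)*R1:  [     0  -20/3  -80/9 ]
R3 <- R3 - (5)*R2:  [      0       0  -115/3 ]
Upper-triangular form:
[ 9     6      -4 ]
[ 0  -4/3    53/9 ]
[ 0     0  -115/3 ]
det(A) = (-1)^0 * (9) * (-4/3) * (-115/3) = 460  (0 row swaps -> sign +1)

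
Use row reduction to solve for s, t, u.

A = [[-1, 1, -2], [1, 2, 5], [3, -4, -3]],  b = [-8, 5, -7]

(-5, -5, 4)

Forward elimination on [A|b]:
R2 <- R2 - (-1)*R1:  [  0   3   3  -3 ]
R3 <- R3 - (-3)*R1:  [   0   -1   -9  -31 ]
R3 <- R3 - (-1/3)*R2:  [   0    0   -8  -32 ]
Row echelon form:
[ -1  1  -2  |   -8 ]
[  0  3   3  |   -3 ]
[  0  0  -8  |  -32 ]
Back-substitution:
u = (-32) / -8 = 4
t = (-3 - (3)*(4)) / 3 = -5
s = (-8 - (1)*(-5) - (-2)*(4)) / -1 = -5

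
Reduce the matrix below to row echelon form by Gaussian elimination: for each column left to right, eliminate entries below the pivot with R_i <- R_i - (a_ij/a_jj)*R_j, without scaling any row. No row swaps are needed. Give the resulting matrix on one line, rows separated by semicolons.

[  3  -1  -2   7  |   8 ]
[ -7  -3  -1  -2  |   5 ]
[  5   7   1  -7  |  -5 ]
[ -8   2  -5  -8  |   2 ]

Forward elimination:
R2 <- R2 - (-7/3)*R1:  [     0  -16/3  -17/3   43/3   71/3 ]
R3 <- R3 - (5/3)*R1:  [     0   26/3   13/3  -56/3  -55/3 ]
R4 <- R4 - (-8/3)*R1:  [     0   -2/3  -31/3   32/3   70/3 ]
R3 <- R3 - (-13/8)*R2:  [     0      0  -39/8   37/8  161/8 ]
R4 <- R4 - (1/8)*R2:  [     0      0  -77/8   71/8  163/8 ]
R4 <- R4 - (77/39)*R3:  [       0        0        0   -10/39  -755/39 ]
Row echelon form:
[ 3     -1     -2       7  |        8 ]
[ 0  -16/3  -17/3    43/3  |     71/3 ]
[ 0      0  -39/8    37/8  |    161/8 ]
[ 0      0      0  -10/39  |  -755/39 ]

REF = [3 -1 -2 7 8; 0 -16/3 -17/3 43/3 71/3; 0 0 -39/8 37/8 161/8; 0 0 0 -10/39 -755/39]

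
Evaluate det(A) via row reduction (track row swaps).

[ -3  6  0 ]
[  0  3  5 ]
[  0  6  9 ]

det(A) = 9

Forward elimination:
R3 <- R3 - (2)*R2:  [  0   0  -1 ]
Upper-triangular form:
[ -3  6   0 ]
[  0  3   5 ]
[  0  0  -1 ]
det(A) = (-1)^0 * (-3) * (3) * (-1) = 9  (0 row swaps -> sign +1)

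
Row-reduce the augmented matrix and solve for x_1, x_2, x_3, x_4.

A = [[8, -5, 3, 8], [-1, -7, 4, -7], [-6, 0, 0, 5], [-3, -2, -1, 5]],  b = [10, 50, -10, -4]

(0, -4, 2, -2)

Forward elimination on [A|b]:
R2 <- R2 - (-1/8)*R1:  [     0  -61/8   35/8     -6  205/4 ]
R3 <- R3 - (-3/4)*R1:  [     0  -15/4    9/4     11   -5/2 ]
R4 <- R4 - (-3/8)*R1:  [     0  -31/8    1/8      8   -1/4 ]
R3 <- R3 - (30/61)*R2:  [        0         0      6/61    851/61  -1690/61 ]
R4 <- R4 - (31/61)*R2:  [        0         0   -128/61    674/61  -1604/61 ]
R4 <- R4 - (-64/3)*R3:  [       0        0        0    926/3  -1852/3 ]
Row echelon form:
[ 8     -5     3       8  |        10 ]
[ 0  -61/8  35/8      -6  |     205/4 ]
[ 0      0  6/61  851/61  |  -1690/61 ]
[ 0      0     0   926/3  |   -1852/3 ]
Back-substitution:
x_4 = (-1852/3) / (926/3) = -2
x_3 = (-1690/61 - (851/61)*(-2)) / (6/61) = 2
x_2 = (205/4 - (35/8)*(2) - (-6)*(-2)) / (-61/8) = -4
x_1 = (10 - (-5)*(-4) - (3)*(2) - (8)*(-2)) / 8 = 0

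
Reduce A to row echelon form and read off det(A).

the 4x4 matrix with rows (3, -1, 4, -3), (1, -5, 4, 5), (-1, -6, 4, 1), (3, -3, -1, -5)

det(A) = 810

Forward elimination:
R2 <- R2 - (1/3)*R1:  [     0  -14/3    8/3      6 ]
R3 <- R3 - (-1/3)*R1:  [     0  -19/3   16/3      0 ]
R4 <- R4 - (1)*R1:  [  0  -2  -5  -2 ]
R3 <- R3 - (19/14)*R2:  [     0      0   12/7  -57/7 ]
R4 <- R4 - (3/7)*R2:  [     0      0  -43/7  -32/7 ]
R4 <- R4 - (-43/12)*R3:  [      0       0       0  -135/4 ]
Upper-triangular form:
[ 3     -1     4      -3 ]
[ 0  -14/3   8/3       6 ]
[ 0      0  12/7   -57/7 ]
[ 0      0     0  -135/4 ]
det(A) = (-1)^0 * (3) * (-14/3) * (12/7) * (-135/4) = 810  (0 row swaps -> sign +1)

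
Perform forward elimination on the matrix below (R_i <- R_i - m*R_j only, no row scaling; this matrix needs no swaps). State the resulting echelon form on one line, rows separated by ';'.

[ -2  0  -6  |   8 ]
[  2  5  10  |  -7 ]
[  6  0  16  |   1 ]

Forward elimination:
R2 <- R2 - (-1)*R1:  [ 0  5  4  1 ]
R3 <- R3 - (-3)*R1:  [  0   0  -2  25 ]
Row echelon form:
[ -2  0  -6  |   8 ]
[  0  5   4  |   1 ]
[  0  0  -2  |  25 ]

REF = [-2 0 -6 8; 0 5 4 1; 0 0 -2 25]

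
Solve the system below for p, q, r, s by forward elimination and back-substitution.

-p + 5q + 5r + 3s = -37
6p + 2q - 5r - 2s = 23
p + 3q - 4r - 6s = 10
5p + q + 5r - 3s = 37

Forward elimination on [A|b]:
R2 <- R2 - (-6)*R1:  [    0    32    25    16  -199 ]
R3 <- R3 - (-1)*R1:  [   0    8    1   -3  -27 ]
R4 <- R4 - (-5)*R1:  [    0    26    30    12  -148 ]
R3 <- R3 - (1/4)*R2:  [     0      0  -21/4     -7   91/4 ]
R4 <- R4 - (13/16)*R2:  [      0       0  155/16      -1  219/16 ]
R4 <- R4 - (-155/84)*R3:  [       0        0        0  -167/12    167/3 ]
Row echelon form:
[ -1   5      5        3  |    -37 ]
[  0  32     25       16  |   -199 ]
[  0   0  -21/4       -7  |   91/4 ]
[  0   0      0  -167/12  |  167/3 ]
Back-substitution:
s = (167/3) / (-167/12) = -4
r = (91/4 - (-7)*(-4)) / (-21/4) = 1
q = (-199 - (25)*(1) - (16)*(-4)) / 32 = -5
p = (-37 - (5)*(-5) - (5)*(1) - (3)*(-4)) / -1 = 5

(5, -5, 1, -4)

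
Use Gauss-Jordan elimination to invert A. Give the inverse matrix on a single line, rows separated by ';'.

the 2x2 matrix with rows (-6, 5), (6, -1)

inverse = [1/24 5/24; 1/4 1/4]

Gauss-Jordan on [A | I]:
R1 <- (1/-6)*R1:  [    1  -5/6  |  -1/6     0 ]
R2 <- R2 - (6)*R1:  [ 0  4  |  1  1 ]
R2 <- (1/4)*R2:  [   0    1  |  1/4  1/4 ]
R1 <- R1 - (-5/6)*R2:  [    1     0  |  1/24  5/24 ]
Right block of [I | A^{-1}] is the inverse:
[ 1/24  5/24 ]
[  1/4   1/4 ]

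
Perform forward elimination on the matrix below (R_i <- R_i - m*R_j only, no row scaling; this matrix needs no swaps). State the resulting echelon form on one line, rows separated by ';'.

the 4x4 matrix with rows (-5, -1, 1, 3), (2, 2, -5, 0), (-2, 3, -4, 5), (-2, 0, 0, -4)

REF = [-5 -1 1 3; 0 8/5 -23/5 6/5; 0 0 43/8 5/4; 0 0 0 -244/43]

Forward elimination:
R2 <- R2 - (-2/5)*R1:  [     0    8/5  -23/5    6/5 ]
R3 <- R3 - (2/5)*R1:  [     0   17/5  -22/5   19/5 ]
R4 <- R4 - (2/5)*R1:  [     0    2/5   -2/5  -26/5 ]
R3 <- R3 - (17/8)*R2:  [    0     0  43/8   5/4 ]
R4 <- R4 - (1/4)*R2:  [     0      0    3/4  -11/2 ]
R4 <- R4 - (6/43)*R3:  [       0        0        0  -244/43 ]
Row echelon form:
[ -5   -1      1        3 ]
[  0  8/5  -23/5      6/5 ]
[  0    0   43/8      5/4 ]
[  0    0      0  -244/43 ]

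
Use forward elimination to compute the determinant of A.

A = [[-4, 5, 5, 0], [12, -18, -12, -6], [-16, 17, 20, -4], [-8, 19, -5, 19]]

Forward elimination:
R2 <- R2 - (-3)*R1:  [  0  -3   3  -6 ]
R3 <- R3 - (4)*R1:  [  0  -3   0  -4 ]
R4 <- R4 - (2)*R1:  [   0    9  -15   19 ]
R3 <- R3 - (1)*R2:  [  0   0  -3   2 ]
R4 <- R4 - (-3)*R2:  [  0   0  -6   1 ]
R4 <- R4 - (2)*R3:  [  0   0   0  -3 ]
Upper-triangular form:
[ -4   5   5   0 ]
[  0  -3   3  -6 ]
[  0   0  -3   2 ]
[  0   0   0  -3 ]
det(A) = (-1)^0 * (-4) * (-3) * (-3) * (-3) = 108  (0 row swaps -> sign +1)

det(A) = 108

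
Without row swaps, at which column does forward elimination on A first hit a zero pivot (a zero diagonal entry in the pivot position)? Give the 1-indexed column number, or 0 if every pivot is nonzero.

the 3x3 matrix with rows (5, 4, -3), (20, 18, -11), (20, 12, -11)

Naive forward elimination:
R2 <- R2 - (4)*R1:  [ 0  2  1 ]
R3 <- R3 - (4)*R1:  [  0  -4   1 ]
R3 <- R3 - (-2)*R2:  [ 0  0  3 ]
All pivots nonzero; naive elimination completes without hitting a zero pivot.

first zero-pivot column = 0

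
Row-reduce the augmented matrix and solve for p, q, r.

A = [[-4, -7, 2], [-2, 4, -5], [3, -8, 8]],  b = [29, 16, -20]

Forward elimination on [A|b]:
R2 <- R2 - (1/2)*R1:  [    0  15/2    -6   3/2 ]
R3 <- R3 - (-3/4)*R1:  [     0  -53/4   19/2    7/4 ]
R3 <- R3 - (-53/30)*R2:  [      0       0  -11/10    22/5 ]
Row echelon form:
[ -4    -7       2  |    29 ]
[  0  15/2      -6  |   3/2 ]
[  0     0  -11/10  |  22/5 ]
Back-substitution:
r = (22/5) / (-11/10) = -4
q = (3/2 - (-6)*(-4)) / (15/2) = -3
p = (29 - (-7)*(-3) - (2)*(-4)) / -4 = -4

(-4, -3, -4)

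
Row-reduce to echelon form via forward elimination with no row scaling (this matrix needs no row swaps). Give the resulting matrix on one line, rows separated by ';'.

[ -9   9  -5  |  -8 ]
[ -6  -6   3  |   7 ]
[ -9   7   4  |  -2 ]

Forward elimination:
R2 <- R2 - (2/3)*R1:  [    0   -12  19/3  37/3 ]
R3 <- R3 - (1)*R1:  [  0  -2   9   6 ]
R3 <- R3 - (1/6)*R2:  [      0       0  143/18   71/18 ]
Row echelon form:
[ -9    9      -5  |     -8 ]
[  0  -12    19/3  |   37/3 ]
[  0    0  143/18  |  71/18 ]

REF = [-9 9 -5 -8; 0 -12 19/3 37/3; 0 0 143/18 71/18]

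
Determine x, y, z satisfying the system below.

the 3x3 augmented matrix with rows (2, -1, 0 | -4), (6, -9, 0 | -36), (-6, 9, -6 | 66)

(0, 4, -5)

Forward elimination on [A|b]:
R2 <- R2 - (3)*R1:  [   0   -6    0  -24 ]
R3 <- R3 - (-3)*R1:  [  0   6  -6  54 ]
R3 <- R3 - (-1)*R2:  [  0   0  -6  30 ]
Row echelon form:
[ 2  -1   0  |   -4 ]
[ 0  -6   0  |  -24 ]
[ 0   0  -6  |   30 ]
Back-substitution:
z = (30) / -6 = -5
y = (-24) / -6 = 4
x = (-4 - (-1)*(4)) / 2 = 0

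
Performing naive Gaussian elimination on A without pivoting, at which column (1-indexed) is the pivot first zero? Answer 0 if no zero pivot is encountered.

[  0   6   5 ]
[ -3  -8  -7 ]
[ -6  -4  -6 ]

Naive forward elimination:
Pivot entry (1,1) is zero but row 2 has -3 in column 1 -> naive elimination stops; a row interchange (e.g. R1 <-> R2) would be required here.

first zero-pivot column = 1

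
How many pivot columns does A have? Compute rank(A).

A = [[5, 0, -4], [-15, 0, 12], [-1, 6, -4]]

rank(A) = 2

Row reduction:
R2 <- R2 - (-3)*R1:  [ 0  0  0 ]
R3 <- R3 - (-1/5)*R1:  [     0      6  -24/5 ]
R2 <-> R3   (pivot in column 2 was zero)
[ 5  0     -4 ]
[ 0  6  -24/5 ]
[ 0  0      0 ]
Row echelon form:
[ 5  0     -4 ]
[ 0  6  -24/5 ]
[ 0  0      0 ]
Nonzero rows / pivot columns: 2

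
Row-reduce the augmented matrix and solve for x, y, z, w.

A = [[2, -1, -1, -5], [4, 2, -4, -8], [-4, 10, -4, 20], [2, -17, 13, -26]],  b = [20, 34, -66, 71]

Forward elimination on [A|b]:
R2 <- R2 - (2)*R1:  [  0   4  -2   2  -6 ]
R3 <- R3 - (-2)*R1:  [   0    8   -6   10  -26 ]
R4 <- R4 - (1)*R1:  [   0  -16   14  -21   51 ]
R3 <- R3 - (2)*R2:  [   0    0   -2    6  -14 ]
R4 <- R4 - (-4)*R2:  [   0    0    6  -13   27 ]
R4 <- R4 - (-3)*R3:  [   0    0    0    5  -15 ]
Row echelon form:
[ 2  -1  -1  -5  |   20 ]
[ 0   4  -2   2  |   -6 ]
[ 0   0  -2   6  |  -14 ]
[ 0   0   0   5  |  -15 ]
Back-substitution:
w = (-15) / 5 = -3
z = (-14 - (6)*(-3)) / -2 = -2
y = (-6 - (-2)*(-2) - (2)*(-3)) / 4 = -1
x = (20 - (-1)*(-1) - (-1)*(-2) - (-5)*(-3)) / 2 = 1

(1, -1, -2, -3)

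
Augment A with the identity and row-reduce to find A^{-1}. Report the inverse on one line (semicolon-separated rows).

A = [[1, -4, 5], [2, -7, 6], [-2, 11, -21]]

inverse = [81 -29 11; 30 -11 4; 8 -3 1]

Gauss-Jordan on [A | I]:
R2 <- R2 - (2)*R1:  [  0   1  -4  |  -2   1   0 ]
R3 <- R3 - (-2)*R1:  [   0    3  -11  |    2    0    1 ]
R1 <- R1 - (-4)*R2:  [   1    0  -11  |   -7    4    0 ]
R3 <- R3 - (3)*R2:  [  0   0   1  |   8  -3   1 ]
R1 <- R1 - (-11)*R3:  [   1    0    0  |   81  -29   11 ]
R2 <- R2 - (-4)*R3:  [   0    1    0  |   30  -11    4 ]
Right block of [I | A^{-1}] is the inverse:
[ 81  -29  11 ]
[ 30  -11   4 ]
[  8   -3   1 ]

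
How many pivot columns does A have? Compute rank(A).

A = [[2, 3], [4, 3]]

Row reduction:
R2 <- R2 - (2)*R1:  [  0  -3 ]
Row echelon form:
[ 2   3 ]
[ 0  -3 ]
Nonzero rows / pivot columns: 2

rank(A) = 2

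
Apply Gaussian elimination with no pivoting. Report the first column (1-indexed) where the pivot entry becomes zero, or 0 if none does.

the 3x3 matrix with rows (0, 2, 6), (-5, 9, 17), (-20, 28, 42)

Naive forward elimination:
Pivot entry (1,1) is zero but row 2 has -5 in column 1 -> naive elimination stops; a row interchange (e.g. R1 <-> R2) would be required here.

first zero-pivot column = 1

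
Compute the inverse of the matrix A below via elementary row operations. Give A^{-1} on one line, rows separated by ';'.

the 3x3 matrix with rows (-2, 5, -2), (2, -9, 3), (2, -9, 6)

inverse = [-9/8 -1/2 -1/8; -1/4 -1/3 1/12; 0 -1/3 1/3]

Gauss-Jordan on [A | I]:
R1 <- (1/-2)*R1:  [    1  -5/2     1  |  -1/2     0     0 ]
R2 <- R2 - (2)*R1:  [  0  -4   1  |   1   1   0 ]
R3 <- R3 - (2)*R1:  [  0  -4   4  |   1   0   1 ]
R2 <- (1/-4)*R2:  [    0     1  -1/4  |  -1/4  -1/4     0 ]
R1 <- R1 - (-5/2)*R2:  [    1     0   3/8  |  -9/8  -5/8     0 ]
R3 <- R3 - (-4)*R2:  [  0   0   3  |   0  -1   1 ]
R3 <- (1/3)*R3:  [    0     0     1  |     0  -1/3   1/3 ]
R1 <- R1 - (3/8)*R3:  [    1     0     0  |  -9/8  -1/2  -1/8 ]
R2 <- R2 - (-1/4)*R3:  [    0     1     0  |  -1/4  -1/3  1/12 ]
Right block of [I | A^{-1}] is the inverse:
[ -9/8  -1/2  -1/8 ]
[ -1/4  -1/3  1/12 ]
[    0  -1/3   1/3 ]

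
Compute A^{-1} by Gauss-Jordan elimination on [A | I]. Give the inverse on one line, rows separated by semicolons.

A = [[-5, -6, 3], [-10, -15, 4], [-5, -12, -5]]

inverse = [-41/20 11/10 -7/20; 7/6 -2/3 1/6; -3/4 1/2 -1/4]

Gauss-Jordan on [A | I]:
R1 <- (1/-5)*R1:  [    1   6/5  -3/5  |  -1/5     0     0 ]
R2 <- R2 - (-10)*R1:  [  0  -3  -2  |  -2   1   0 ]
R3 <- R3 - (-5)*R1:  [  0  -6  -8  |  -1   0   1 ]
R2 <- (1/-3)*R2:  [    0     1   2/3  |   2/3  -1/3     0 ]
R1 <- R1 - (6/5)*R2:  [    1     0  -7/5  |    -1   2/5     0 ]
R3 <- R3 - (-6)*R2:  [  0   0  -4  |   3  -2   1 ]
R3 <- (1/-4)*R3:  [    0     0     1  |  -3/4   1/2  -1/4 ]
R1 <- R1 - (-7/5)*R3:  [      1       0       0  |  -41/20   11/10   -7/20 ]
R2 <- R2 - (2/3)*R3:  [    0     1     0  |   7/6  -2/3   1/6 ]
Right block of [I | A^{-1}] is the inverse:
[ -41/20  11/10  -7/20 ]
[    7/6   -2/3    1/6 ]
[   -3/4    1/2   -1/4 ]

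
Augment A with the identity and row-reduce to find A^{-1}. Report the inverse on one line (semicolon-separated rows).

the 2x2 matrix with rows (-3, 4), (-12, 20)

inverse = [-5/3 1/3; -1 1/4]

Gauss-Jordan on [A | I]:
R1 <- (1/-3)*R1:  [    1  -4/3  |  -1/3     0 ]
R2 <- R2 - (-12)*R1:  [  0   4  |  -4   1 ]
R2 <- (1/4)*R2:  [   0    1  |   -1  1/4 ]
R1 <- R1 - (-4/3)*R2:  [    1     0  |  -5/3   1/3 ]
Right block of [I | A^{-1}] is the inverse:
[ -5/3  1/3 ]
[   -1  1/4 ]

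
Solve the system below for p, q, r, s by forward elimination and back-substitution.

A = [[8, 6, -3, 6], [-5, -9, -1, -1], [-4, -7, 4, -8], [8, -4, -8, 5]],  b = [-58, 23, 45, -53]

Forward elimination on [A|b]:
R2 <- R2 - (-5/8)*R1:  [     0  -21/4  -23/8   11/4  -53/4 ]
R3 <- R3 - (-1/2)*R1:  [   0   -4  5/2   -5   16 ]
R4 <- R4 - (1)*R1:  [   0  -10   -5   -1    5 ]
R3 <- R3 - (16/21)*R2:  [       0        0   197/42  -149/21   548/21 ]
R4 <- R4 - (40/21)*R2:  [       0        0    10/21  -131/21   635/21 ]
R4 <- R4 - (20/197)*R3:  [         0          0          0  -1087/197   5435/197 ]
Row echelon form:
[ 8      6      -3          6  |       -58 ]
[ 0  -21/4   -23/8       11/4  |     -53/4 ]
[ 0      0  197/42    -149/21  |    548/21 ]
[ 0      0       0  -1087/197  |  5435/197 ]
Back-substitution:
s = (5435/197) / (-1087/197) = -5
r = (548/21 - (-149/21)*(-5)) / (197/42) = -2
q = (-53/4 - (-23/8)*(-2) - (11/4)*(-5)) / (-21/4) = 1
p = (-58 - (6)*(1) - (-3)*(-2) - (6)*(-5)) / 8 = -5

(-5, 1, -2, -5)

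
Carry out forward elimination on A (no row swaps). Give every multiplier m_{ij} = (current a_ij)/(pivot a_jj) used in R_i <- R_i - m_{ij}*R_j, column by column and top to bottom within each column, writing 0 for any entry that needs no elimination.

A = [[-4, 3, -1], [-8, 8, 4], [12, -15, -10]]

multipliers: 2, -3, -3

Forward elimination:
R2 <- R2 - (2)*R1:  [ 0  2  6 ]
R3 <- R3 - (-3)*R1:  [   0   -6  -13 ]
R3 <- R3 - (-3)*R2:  [ 0  0  5 ]
Multipliers (in order of application): m_{21} = 2, m_{31} = -3, m_{32} = -3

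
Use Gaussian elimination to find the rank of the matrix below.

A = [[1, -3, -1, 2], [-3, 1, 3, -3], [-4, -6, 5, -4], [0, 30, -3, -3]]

Row reduction:
R2 <- R2 - (-3)*R1:  [  0  -8   0   3 ]
R3 <- R3 - (-4)*R1:  [   0  -18    1    4 ]
R3 <- R3 - (9/4)*R2:  [     0      0      1  -11/4 ]
R4 <- R4 - (-15/4)*R2:  [    0     0    -3  33/4 ]
R4 <- R4 - (-3)*R3:  [ 0  0  0  0 ]
Row echelon form:
[ 1  -3  -1      2 ]
[ 0  -8   0      3 ]
[ 0   0   1  -11/4 ]
[ 0   0   0      0 ]
Nonzero rows / pivot columns: 3

rank(A) = 3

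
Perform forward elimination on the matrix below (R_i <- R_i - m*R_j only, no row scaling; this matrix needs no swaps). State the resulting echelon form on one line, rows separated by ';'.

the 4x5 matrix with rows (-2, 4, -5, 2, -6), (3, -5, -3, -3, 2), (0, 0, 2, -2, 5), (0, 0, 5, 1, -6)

REF = [-2 4 -5 2 -6; 0 1 -21/2 0 -7; 0 0 2 -2 5; 0 0 0 6 -37/2]

Forward elimination:
R2 <- R2 - (-3/2)*R1:  [     0      1  -21/2      0     -7 ]
R4 <- R4 - (5/2)*R3:  [     0      0      0      6  -37/2 ]
Row echelon form:
[ -2  4     -5   2     -6 ]
[  0  1  -21/2   0     -7 ]
[  0  0      2  -2      5 ]
[  0  0      0   6  -37/2 ]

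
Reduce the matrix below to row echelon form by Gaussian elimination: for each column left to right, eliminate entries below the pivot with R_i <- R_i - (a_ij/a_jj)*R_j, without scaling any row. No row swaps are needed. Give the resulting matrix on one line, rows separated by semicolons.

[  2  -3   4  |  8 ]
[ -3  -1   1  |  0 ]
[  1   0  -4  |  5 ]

REF = [2 -3 4 8; 0 -11/2 7 12; 0 0 -45/11 47/11]

Forward elimination:
R2 <- R2 - (-3/2)*R1:  [     0  -11/2      7     12 ]
R3 <- R3 - (1/2)*R1:  [   0  3/2   -6    1 ]
R3 <- R3 - (-3/11)*R2:  [      0       0  -45/11   47/11 ]
Row echelon form:
[ 2     -3       4  |      8 ]
[ 0  -11/2       7  |     12 ]
[ 0      0  -45/11  |  47/11 ]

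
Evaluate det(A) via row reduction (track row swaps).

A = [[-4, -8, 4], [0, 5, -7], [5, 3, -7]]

Forward elimination:
R3 <- R3 - (-5/4)*R1:  [  0  -7  -2 ]
R3 <- R3 - (-7/5)*R2:  [     0      0  -59/5 ]
Upper-triangular form:
[ -4  -8      4 ]
[  0   5     -7 ]
[  0   0  -59/5 ]
det(A) = (-1)^0 * (-4) * (5) * (-59/5) = 236  (0 row swaps -> sign +1)

det(A) = 236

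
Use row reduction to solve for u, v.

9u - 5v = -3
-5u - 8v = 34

Forward elimination on [A|b]:
R2 <- R2 - (-5/9)*R1:  [     0  -97/9   97/3 ]
Row echelon form:
[ 9     -5  |    -3 ]
[ 0  -97/9  |  97/3 ]
Back-substitution:
v = (97/3) / (-97/9) = -3
u = (-3 - (-5)*(-3)) / 9 = -2

(-2, -3)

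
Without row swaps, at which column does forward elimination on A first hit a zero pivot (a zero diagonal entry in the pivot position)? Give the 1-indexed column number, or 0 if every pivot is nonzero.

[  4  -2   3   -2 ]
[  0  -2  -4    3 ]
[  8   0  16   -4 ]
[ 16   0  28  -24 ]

first zero-pivot column = 0

Naive forward elimination:
R3 <- R3 - (2)*R1:  [  0   4  10   0 ]
R4 <- R4 - (4)*R1:  [   0    8   16  -16 ]
R3 <- R3 - (-2)*R2:  [ 0  0  2  6 ]
R4 <- R4 - (-4)*R2:  [  0   0   0  -4 ]
All pivots nonzero; naive elimination completes without hitting a zero pivot.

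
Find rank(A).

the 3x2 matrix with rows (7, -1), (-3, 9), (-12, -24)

Row reduction:
R2 <- R2 - (-3/7)*R1:  [    0  60/7 ]
R3 <- R3 - (-12/7)*R1:  [      0  -180/7 ]
R3 <- R3 - (-3)*R2:  [ 0  0 ]
Row echelon form:
[ 7    -1 ]
[ 0  60/7 ]
[ 0     0 ]
Nonzero rows / pivot columns: 2

rank(A) = 2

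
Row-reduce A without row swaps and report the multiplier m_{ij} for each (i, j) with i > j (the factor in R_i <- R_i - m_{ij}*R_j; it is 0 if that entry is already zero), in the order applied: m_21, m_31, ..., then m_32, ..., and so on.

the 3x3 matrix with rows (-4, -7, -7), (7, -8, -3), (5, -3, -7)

Forward elimination:
R2 <- R2 - (-7/4)*R1:  [     0  -81/4  -61/4 ]
R3 <- R3 - (-5/4)*R1:  [     0  -47/4  -63/4 ]
R3 <- R3 - (47/81)*R2:  [       0        0  -559/81 ]
Multipliers (in order of application): m_{21} = -7/4, m_{31} = -5/4, m_{32} = 47/81

multipliers: -7/4, -5/4, 47/81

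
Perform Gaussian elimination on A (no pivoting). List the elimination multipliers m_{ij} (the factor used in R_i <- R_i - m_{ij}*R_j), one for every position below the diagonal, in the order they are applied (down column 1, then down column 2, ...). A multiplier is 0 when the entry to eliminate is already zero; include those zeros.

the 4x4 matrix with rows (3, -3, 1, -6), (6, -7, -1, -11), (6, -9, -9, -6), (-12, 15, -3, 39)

Forward elimination:
R2 <- R2 - (2)*R1:  [  0  -1  -3   1 ]
R3 <- R3 - (2)*R1:  [   0   -3  -11    6 ]
R4 <- R4 - (-4)*R1:  [  0   3   1  15 ]
R3 <- R3 - (3)*R2:  [  0   0  -2   3 ]
R4 <- R4 - (-3)*R2:  [  0   0  -8  18 ]
R4 <- R4 - (4)*R3:  [ 0  0  0  6 ]
Multipliers (in order of application): m_{21} = 2, m_{31} = 2, m_{41} = -4, m_{32} = 3, m_{42} = -3, m_{43} = 4

multipliers: 2, 2, -4, 3, -3, 4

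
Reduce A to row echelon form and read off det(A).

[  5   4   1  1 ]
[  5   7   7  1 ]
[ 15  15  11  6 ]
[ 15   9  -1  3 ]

Forward elimination:
R2 <- R2 - (1)*R1:  [ 0  3  6  0 ]
R3 <- R3 - (3)*R1:  [ 0  3  8  3 ]
R4 <- R4 - (3)*R1:  [  0  -3  -4   0 ]
R3 <- R3 - (1)*R2:  [ 0  0  2  3 ]
R4 <- R4 - (-1)*R2:  [ 0  0  2  0 ]
R4 <- R4 - (1)*R3:  [  0   0   0  -3 ]
Upper-triangular form:
[ 5  4  1   1 ]
[ 0  3  6   0 ]
[ 0  0  2   3 ]
[ 0  0  0  -3 ]
det(A) = (-1)^0 * (5) * (3) * (2) * (-3) = -90  (0 row swaps -> sign +1)

det(A) = -90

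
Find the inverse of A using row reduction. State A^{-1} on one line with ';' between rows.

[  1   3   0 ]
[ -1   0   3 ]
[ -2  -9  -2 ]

Gauss-Jordan on [A | I]:
R2 <- R2 - (-1)*R1:  [ 0  3  3  |  1  1  0 ]
R3 <- R3 - (-2)*R1:  [  0  -3  -2  |   2   0   1 ]
R2 <- (1/3)*R2:  [   0    1    1  |  1/3  1/3    0 ]
R1 <- R1 - (3)*R2:  [  1   0  -3  |   0  -1   0 ]
R3 <- R3 - (-3)*R2:  [ 0  0  1  |  3  1  1 ]
R1 <- R1 - (-3)*R3:  [ 1  0  0  |  9  2  3 ]
R2 <- R2 - (1)*R3:  [    0     1     0  |  -8/3  -2/3    -1 ]
Right block of [I | A^{-1}] is the inverse:
[    9     2   3 ]
[ -8/3  -2/3  -1 ]
[    3     1   1 ]

inverse = [9 2 3; -8/3 -2/3 -1; 3 1 1]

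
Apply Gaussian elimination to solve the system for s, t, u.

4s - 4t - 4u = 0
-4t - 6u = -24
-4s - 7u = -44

Forward elimination on [A|b]:
R3 <- R3 - (-1)*R1:  [   0   -4  -11  -44 ]
R3 <- R3 - (1)*R2:  [   0    0   -5  -20 ]
Row echelon form:
[ 4  -4  -4  |    0 ]
[ 0  -4  -6  |  -24 ]
[ 0   0  -5  |  -20 ]
Back-substitution:
u = (-20) / -5 = 4
t = (-24 - (-6)*(4)) / -4 = 0
s = (0 - (-4)*(0) - (-4)*(4)) / 4 = 4

(4, 0, 4)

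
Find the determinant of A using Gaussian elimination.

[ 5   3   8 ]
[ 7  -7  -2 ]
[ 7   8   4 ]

Forward elimination:
R2 <- R2 - (7/5)*R1:  [     0  -56/5  -66/5 ]
R3 <- R3 - (7/5)*R1:  [     0   19/5  -36/5 ]
R3 <- R3 - (-19/56)*R2:  [       0        0  -327/28 ]
Upper-triangular form:
[ 5      3        8 ]
[ 0  -56/5    -66/5 ]
[ 0      0  -327/28 ]
det(A) = (-1)^0 * (5) * (-56/5) * (-327/28) = 654  (0 row swaps -> sign +1)

det(A) = 654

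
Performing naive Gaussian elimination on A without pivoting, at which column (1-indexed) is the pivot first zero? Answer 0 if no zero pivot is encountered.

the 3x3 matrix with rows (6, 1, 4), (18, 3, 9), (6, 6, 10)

Naive forward elimination:
R2 <- R2 - (3)*R1:  [  0   0  -3 ]
R3 <- R3 - (1)*R1:  [ 0  5  6 ]
Matrix at this point:
[ 6  1   4 ]
[ 0  0  -3 ]
[ 0  5   6 ]
Pivot entry (2,2) is zero but row 3 has 5 in column 2 -> naive elimination stops; a row interchange (e.g. R2 <-> R3) would be required here.

first zero-pivot column = 2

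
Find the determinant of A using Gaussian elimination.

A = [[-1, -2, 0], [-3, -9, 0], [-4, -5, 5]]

det(A) = 15

Forward elimination:
R2 <- R2 - (3)*R1:  [  0  -3   0 ]
R3 <- R3 - (4)*R1:  [ 0  3  5 ]
R3 <- R3 - (-1)*R2:  [ 0  0  5 ]
Upper-triangular form:
[ -1  -2  0 ]
[  0  -3  0 ]
[  0   0  5 ]
det(A) = (-1)^0 * (-1) * (-3) * (5) = 15  (0 row swaps -> sign +1)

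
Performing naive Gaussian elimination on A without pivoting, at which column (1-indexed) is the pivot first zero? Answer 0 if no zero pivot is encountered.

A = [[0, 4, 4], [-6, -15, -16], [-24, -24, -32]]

first zero-pivot column = 1

Naive forward elimination:
Pivot entry (1,1) is zero but row 2 has -6 in column 1 -> naive elimination stops; a row interchange (e.g. R1 <-> R2) would be required here.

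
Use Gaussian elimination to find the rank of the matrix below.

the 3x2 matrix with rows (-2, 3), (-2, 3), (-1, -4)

Row reduction:
R2 <- R2 - (1)*R1:  [ 0  0 ]
R3 <- R3 - (1/2)*R1:  [     0  -11/2 ]
R2 <-> R3   (pivot in column 2 was zero)
[ -2      3 ]
[  0  -11/2 ]
[  0      0 ]
Row echelon form:
[ -2      3 ]
[  0  -11/2 ]
[  0      0 ]
Nonzero rows / pivot columns: 2

rank(A) = 2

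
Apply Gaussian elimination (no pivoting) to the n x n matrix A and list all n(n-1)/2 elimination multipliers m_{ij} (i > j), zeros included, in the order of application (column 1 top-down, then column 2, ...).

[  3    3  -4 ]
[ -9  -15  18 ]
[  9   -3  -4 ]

Forward elimination:
R2 <- R2 - (-3)*R1:  [  0  -6   6 ]
R3 <- R3 - (3)*R1:  [   0  -12    8 ]
R3 <- R3 - (2)*R2:  [  0   0  -4 ]
Multipliers (in order of application): m_{21} = -3, m_{31} = 3, m_{32} = 2

multipliers: -3, 3, 2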